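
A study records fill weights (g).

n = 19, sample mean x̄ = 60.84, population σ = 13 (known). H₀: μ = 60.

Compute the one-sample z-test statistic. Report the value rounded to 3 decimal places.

test statistic = 0.282

SE = σ/√n = 13/√19 = 2.9824
z = (x̄−μ₀)/SE = (60.84−60)/2.9824 = 0.2817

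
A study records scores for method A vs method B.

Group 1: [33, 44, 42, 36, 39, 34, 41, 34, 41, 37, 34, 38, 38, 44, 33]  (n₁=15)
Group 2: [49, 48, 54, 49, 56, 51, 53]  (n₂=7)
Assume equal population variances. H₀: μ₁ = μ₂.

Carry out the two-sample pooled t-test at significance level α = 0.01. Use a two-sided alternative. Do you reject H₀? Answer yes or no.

reject H₀: yes

x̄₁=37.867, s₁=3.871, n₁=15
x̄₂=51.429, s₂=2.992, n₂=7
s_p² = [14·3.871² + 6·2.992²]/20 = 13.1724
SE = √(s_p²·(1/15+1/7)) = 1.6613
t = (37.867−51.429)/1.6613 = -8.1634
df = 20
p-value (two-sided) = 0.00000
At α=0.01: p < α → reject H₀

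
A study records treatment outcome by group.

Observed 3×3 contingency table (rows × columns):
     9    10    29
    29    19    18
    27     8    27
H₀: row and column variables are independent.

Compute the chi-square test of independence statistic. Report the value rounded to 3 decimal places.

test statistic = 17.059

Row totals [48, 66, 62], col totals [65, 37, 74], n=176
χ² = (9−17.73)²/17.73 + (10−10.09)²/10.09 + (29−20.18)²/20.18 + (29−24.38)²/24.38 + (19−13.88)²/13.88 + (18−27.75)²/27.75 + (27−22.90)²/22.90 + (8−13.03)²/13.03 + (27−26.07)²/26.07 = 17.0591
df = 4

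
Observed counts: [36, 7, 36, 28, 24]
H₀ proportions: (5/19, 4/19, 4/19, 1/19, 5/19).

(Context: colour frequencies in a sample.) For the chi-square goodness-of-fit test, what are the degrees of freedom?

df = k − 1 = 5 − 1 = 4

degrees of freedom = 4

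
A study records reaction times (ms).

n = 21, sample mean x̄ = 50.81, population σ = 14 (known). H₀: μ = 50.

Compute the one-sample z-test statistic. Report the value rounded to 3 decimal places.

SE = σ/√n = 14/√21 = 3.0551
z = (x̄−μ₀)/SE = (50.81−50)/3.0551 = 0.2651

test statistic = 0.265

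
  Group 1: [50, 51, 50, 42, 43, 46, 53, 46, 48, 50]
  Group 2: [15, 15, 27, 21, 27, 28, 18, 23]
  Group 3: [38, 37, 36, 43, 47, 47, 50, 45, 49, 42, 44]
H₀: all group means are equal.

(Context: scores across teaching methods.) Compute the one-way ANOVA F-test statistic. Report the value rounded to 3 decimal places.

test statistic = 80.569

Group means [47.90, 21.75, 43.45], grand mean 39.000
SSB = Σnᵢ(x̄ᵢ−x̄)² = 3390.873; SSW = ΣΣ(x−x̄ᵢ)² = 547.127
MSB = 3390.873/2 = 1695.4364; MSW = 547.127/26 = 21.0434
F = MSB/MSW = 80.5687
df = (2, 26)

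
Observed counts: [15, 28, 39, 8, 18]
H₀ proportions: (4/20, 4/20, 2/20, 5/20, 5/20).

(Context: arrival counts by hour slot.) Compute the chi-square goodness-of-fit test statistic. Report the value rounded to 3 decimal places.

n = 108; E_i = n·p_i = [21.60, 21.60, 10.80, 27.00, 27.00]
χ² = (15−21.60)²/21.60 + (28−21.60)²/21.60 + (39−10.80)²/10.80 + (8−27.00)²/27.00 + (18−27.00)²/27.00 = 93.9167
df = 4

test statistic = 93.917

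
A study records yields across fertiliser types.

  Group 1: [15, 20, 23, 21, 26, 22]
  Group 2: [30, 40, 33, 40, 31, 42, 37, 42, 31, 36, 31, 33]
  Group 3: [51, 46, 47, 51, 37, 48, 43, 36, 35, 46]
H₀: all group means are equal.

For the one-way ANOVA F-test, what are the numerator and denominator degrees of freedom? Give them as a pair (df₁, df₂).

k = 3 groups, N = 28 total
df = (k−1, N−k) = (3−1, 28−3) = (2, 25)

degrees of freedom = [2, 25]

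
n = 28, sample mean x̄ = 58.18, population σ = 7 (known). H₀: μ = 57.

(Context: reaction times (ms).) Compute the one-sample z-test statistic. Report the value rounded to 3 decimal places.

test statistic = 0.892

SE = σ/√n = 7/√28 = 1.3229
z = (x̄−μ₀)/SE = (58.18−57)/1.3229 = 0.8920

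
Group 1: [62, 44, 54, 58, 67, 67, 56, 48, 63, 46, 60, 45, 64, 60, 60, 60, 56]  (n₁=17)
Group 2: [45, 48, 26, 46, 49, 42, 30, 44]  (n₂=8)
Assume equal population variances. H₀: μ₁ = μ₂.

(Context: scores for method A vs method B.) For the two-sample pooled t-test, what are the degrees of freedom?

degrees of freedom = 23

df = n₁ + n₂ − 2 = 17 + 8 − 2 = 23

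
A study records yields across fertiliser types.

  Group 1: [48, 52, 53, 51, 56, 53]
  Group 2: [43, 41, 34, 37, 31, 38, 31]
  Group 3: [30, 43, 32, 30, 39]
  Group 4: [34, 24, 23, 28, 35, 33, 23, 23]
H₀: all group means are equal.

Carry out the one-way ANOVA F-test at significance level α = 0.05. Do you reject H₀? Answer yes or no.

Group means [52.17, 36.43, 34.80, 27.88], grand mean 37.115
SSB = Σnᵢ(x̄ᵢ−x̄)² = 2072.431; SSW = ΣΣ(x−x̄ᵢ)² = 506.223
MSB = 2072.431/3 = 690.8104; MSW = 506.223/22 = 23.0101
F = MSB/MSW = 30.0220
df = (3, 22)
p-value (upper-tail) = 0.00000
At α=0.05: p < α → reject H₀

reject H₀: yes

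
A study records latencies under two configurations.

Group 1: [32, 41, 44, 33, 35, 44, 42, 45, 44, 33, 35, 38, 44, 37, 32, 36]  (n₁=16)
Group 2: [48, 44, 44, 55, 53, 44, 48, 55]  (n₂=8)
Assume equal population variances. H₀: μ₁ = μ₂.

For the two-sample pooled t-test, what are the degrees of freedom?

df = n₁ + n₂ − 2 = 16 + 8 − 2 = 22

degrees of freedom = 22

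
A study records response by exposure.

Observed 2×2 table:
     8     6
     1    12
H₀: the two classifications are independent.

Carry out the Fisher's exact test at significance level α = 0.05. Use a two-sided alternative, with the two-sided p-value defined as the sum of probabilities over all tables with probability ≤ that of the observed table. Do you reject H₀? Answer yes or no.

reject H₀: yes

Margins: r₁=14, r₂=13, c₁=9, c₂=18, n=27
p_obs = C(14,8)·C(13,1)/C(27,9); sum pmf over tables with pmf ≤ p_obs
p-value (two-sided) = 0.01275
At α=0.05: p < α → reject H₀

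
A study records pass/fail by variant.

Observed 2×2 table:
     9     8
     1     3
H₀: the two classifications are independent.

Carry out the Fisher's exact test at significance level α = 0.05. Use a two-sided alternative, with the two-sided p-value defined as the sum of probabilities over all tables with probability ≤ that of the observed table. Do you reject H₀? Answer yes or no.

reject H₀: no

Margins: r₁=17, r₂=4, c₁=10, c₂=11, n=21
p_obs = C(17,9)·C(4,1)/C(21,10); sum pmf over tables with pmf ≤ p_obs
p-value (two-sided) = 0.58647
At α=0.05: p ≥ α → fail to reject H₀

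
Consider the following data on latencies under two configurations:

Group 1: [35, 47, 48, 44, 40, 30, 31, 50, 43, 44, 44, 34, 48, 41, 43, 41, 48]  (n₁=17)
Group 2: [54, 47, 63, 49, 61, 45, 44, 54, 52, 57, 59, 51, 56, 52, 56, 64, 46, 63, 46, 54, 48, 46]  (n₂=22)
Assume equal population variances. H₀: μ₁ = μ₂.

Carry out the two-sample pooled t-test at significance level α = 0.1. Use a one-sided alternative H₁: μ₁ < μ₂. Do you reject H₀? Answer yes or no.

reject H₀: yes

x̄₁=41.824, s₁=6.095, n₁=17
x̄₂=53.045, s₂=6.298, n₂=22
s_p² = [16·6.095² + 21·6.298²]/37 = 38.5791
SE = √(s_p²·(1/17+1/22)) = 2.0057
t = (41.824−53.045)/2.0057 = -5.5949
df = 37
p-value (one-sided, H₁ less) = 0.00000
At α=0.1: p < α → reject H₀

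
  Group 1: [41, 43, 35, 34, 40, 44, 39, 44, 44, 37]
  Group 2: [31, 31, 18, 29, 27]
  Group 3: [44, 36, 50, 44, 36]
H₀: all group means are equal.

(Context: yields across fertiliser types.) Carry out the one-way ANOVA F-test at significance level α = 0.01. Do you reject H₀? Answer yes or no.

Group means [40.10, 27.20, 42.00], grand mean 37.350
SSB = Σnᵢ(x̄ᵢ−x̄)² = 698.850; SSW = ΣΣ(x−x̄ᵢ)² = 389.700
MSB = 698.850/2 = 349.4250; MSW = 389.700/17 = 22.9235
F = MSB/MSW = 15.2431
df = (2, 17)
p-value (upper-tail) = 0.00016
At α=0.01: p < α → reject H₀

reject H₀: yes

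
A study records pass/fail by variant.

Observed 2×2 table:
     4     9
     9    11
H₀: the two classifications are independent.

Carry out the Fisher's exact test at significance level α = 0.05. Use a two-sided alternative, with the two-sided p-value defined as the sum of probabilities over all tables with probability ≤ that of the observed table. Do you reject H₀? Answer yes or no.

reject H₀: no

Margins: r₁=13, r₂=20, c₁=13, c₂=20, n=33
p_obs = C(13,4)·C(20,9)/C(33,13); sum pmf over tables with pmf ≤ p_obs
p-value (two-sided) = 0.48506
At α=0.05: p ≥ α → fail to reject H₀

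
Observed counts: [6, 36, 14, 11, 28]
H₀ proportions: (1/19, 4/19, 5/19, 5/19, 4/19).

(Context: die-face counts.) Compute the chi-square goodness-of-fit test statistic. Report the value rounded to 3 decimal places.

n = 95; E_i = n·p_i = [5.00, 20.00, 25.00, 25.00, 20.00]
χ² = (6−5.00)²/5.00 + (36−20.00)²/20.00 + (14−25.00)²/25.00 + (11−25.00)²/25.00 + (28−20.00)²/20.00 = 28.8800
df = 4

test statistic = 28.880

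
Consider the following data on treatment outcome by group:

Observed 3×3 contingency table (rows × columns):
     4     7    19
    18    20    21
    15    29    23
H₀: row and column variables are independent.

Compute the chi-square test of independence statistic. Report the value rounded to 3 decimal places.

Row totals [30, 59, 67], col totals [37, 56, 63], n=156
χ² = (4−7.12)²/7.12 + (7−10.77)²/10.77 + (19−12.12)²/12.12 + (18−13.99)²/13.99 + (20−21.18)²/21.18 + (21−23.83)²/23.83 + (15−15.89)²/15.89 + (29−24.05)²/24.05 + (23−27.06)²/27.06 = 9.8203
df = 4

test statistic = 9.820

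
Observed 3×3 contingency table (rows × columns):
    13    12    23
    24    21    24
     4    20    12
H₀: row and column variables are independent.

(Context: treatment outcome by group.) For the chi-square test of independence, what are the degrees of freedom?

df = (r−1)(c−1) = (3−1)·(3−1) = 4

degrees of freedom = 4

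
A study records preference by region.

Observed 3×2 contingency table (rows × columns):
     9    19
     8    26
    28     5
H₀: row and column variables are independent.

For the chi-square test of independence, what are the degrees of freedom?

df = (r−1)(c−1) = (3−1)·(2−1) = 2

degrees of freedom = 2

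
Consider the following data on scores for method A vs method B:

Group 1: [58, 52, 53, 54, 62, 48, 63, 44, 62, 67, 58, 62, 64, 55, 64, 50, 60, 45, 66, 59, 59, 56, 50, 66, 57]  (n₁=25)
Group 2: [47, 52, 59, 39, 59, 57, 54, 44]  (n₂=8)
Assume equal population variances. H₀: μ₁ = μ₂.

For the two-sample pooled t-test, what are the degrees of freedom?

degrees of freedom = 31

df = n₁ + n₂ − 2 = 25 + 8 − 2 = 31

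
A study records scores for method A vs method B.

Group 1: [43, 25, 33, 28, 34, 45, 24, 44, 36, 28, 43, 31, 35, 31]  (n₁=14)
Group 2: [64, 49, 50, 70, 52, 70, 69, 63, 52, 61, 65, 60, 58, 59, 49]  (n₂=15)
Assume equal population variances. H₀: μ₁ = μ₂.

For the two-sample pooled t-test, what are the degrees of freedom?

degrees of freedom = 27

df = n₁ + n₂ − 2 = 14 + 15 − 2 = 27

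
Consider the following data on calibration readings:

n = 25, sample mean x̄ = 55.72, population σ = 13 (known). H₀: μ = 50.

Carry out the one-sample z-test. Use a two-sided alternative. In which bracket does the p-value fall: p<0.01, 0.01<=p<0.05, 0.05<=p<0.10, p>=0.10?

SE = σ/√n = 13/√25 = 2.6000
z = (x̄−μ₀)/SE = (55.72−50)/2.6000 = 2.2000
p-value (two-sided) = 0.02781
→ bracket: 0.01<=p<0.05

p-value bracket: 0.01<=p<0.05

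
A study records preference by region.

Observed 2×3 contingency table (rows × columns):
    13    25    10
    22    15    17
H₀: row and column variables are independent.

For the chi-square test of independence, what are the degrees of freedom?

df = (r−1)(c−1) = (2−1)·(3−1) = 2

degrees of freedom = 2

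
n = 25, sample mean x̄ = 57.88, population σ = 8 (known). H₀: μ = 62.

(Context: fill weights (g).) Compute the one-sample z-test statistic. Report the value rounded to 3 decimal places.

test statistic = -2.575

SE = σ/√n = 8/√25 = 1.6000
z = (x̄−μ₀)/SE = (57.88−62)/1.6000 = -2.5750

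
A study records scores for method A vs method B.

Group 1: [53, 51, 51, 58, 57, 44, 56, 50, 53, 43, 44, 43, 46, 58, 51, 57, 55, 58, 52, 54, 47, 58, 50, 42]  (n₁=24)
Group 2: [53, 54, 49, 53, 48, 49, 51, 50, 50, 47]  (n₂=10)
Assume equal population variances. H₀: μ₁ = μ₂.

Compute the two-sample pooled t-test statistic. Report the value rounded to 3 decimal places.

x̄₁=51.292, s₁=5.417, n₁=24
x̄₂=50.400, s₂=2.319, n₂=10
s_p² = [23·5.417² + 9·2.319²]/32 = 22.6049
SE = √(s_p²·(1/24+1/10)) = 1.7895
t = (51.292−50.400)/1.7895 = 0.4983
df = 32

test statistic = 0.498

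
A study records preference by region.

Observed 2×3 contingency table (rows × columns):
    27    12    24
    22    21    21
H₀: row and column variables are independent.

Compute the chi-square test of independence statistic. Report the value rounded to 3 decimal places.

Row totals [63, 64], col totals [49, 33, 45], n=127
χ² = (27−24.31)²/24.31 + (12−16.37)²/16.37 + (24−22.32)²/22.32 + (22−24.69)²/24.69 + (21−16.63)²/16.63 + (21−22.68)²/22.68 = 3.1571
df = 2

test statistic = 3.157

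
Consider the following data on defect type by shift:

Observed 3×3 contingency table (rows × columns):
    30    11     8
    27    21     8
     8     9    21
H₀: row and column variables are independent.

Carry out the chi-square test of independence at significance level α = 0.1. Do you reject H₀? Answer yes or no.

reject H₀: yes

Row totals [49, 56, 38], col totals [65, 41, 37], n=143
χ² = (30−22.27)²/22.27 + (11−14.05)²/14.05 + (8−12.68)²/12.68 + (27−25.45)²/25.45 + (21−16.06)²/16.06 + (8−14.49)²/14.49 + (8−17.27)²/17.27 + (9−10.90)²/10.90 + (21−9.83)²/9.83 = 27.5842
df = 4
p-value (upper-tail) = 0.00002
At α=0.1: p < α → reject H₀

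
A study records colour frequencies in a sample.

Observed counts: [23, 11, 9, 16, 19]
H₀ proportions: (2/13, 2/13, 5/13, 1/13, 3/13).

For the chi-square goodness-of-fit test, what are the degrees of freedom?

df = k − 1 = 5 − 1 = 4

degrees of freedom = 4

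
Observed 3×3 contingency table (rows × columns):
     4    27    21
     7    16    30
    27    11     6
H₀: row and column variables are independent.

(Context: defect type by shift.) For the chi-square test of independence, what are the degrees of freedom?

degrees of freedom = 4

df = (r−1)(c−1) = (3−1)·(3−1) = 4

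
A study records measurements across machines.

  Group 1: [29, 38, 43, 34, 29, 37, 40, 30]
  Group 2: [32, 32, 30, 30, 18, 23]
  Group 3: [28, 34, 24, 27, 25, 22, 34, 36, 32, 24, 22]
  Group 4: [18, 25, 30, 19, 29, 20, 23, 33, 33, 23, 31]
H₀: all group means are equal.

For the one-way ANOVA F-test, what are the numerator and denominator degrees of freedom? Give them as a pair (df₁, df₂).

degrees of freedom = [3, 32]

k = 4 groups, N = 36 total
df = (k−1, N−k) = (4−1, 36−4) = (3, 32)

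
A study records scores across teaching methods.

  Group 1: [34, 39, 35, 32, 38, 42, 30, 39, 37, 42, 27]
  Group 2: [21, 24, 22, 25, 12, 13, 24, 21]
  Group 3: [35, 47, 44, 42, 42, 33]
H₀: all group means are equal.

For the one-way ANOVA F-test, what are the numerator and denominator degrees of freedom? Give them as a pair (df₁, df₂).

degrees of freedom = [2, 22]

k = 3 groups, N = 25 total
df = (k−1, N−k) = (3−1, 25−3) = (2, 22)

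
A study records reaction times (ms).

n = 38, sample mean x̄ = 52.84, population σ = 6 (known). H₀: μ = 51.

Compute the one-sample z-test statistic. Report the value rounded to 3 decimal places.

SE = σ/√n = 6/√38 = 0.9733
z = (x̄−μ₀)/SE = (52.84−51)/0.9733 = 1.8904

test statistic = 1.890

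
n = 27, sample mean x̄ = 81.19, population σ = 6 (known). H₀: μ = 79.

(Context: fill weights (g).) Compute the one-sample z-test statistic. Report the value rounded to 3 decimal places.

test statistic = 1.897

SE = σ/√n = 6/√27 = 1.1547
z = (x̄−μ₀)/SE = (81.19−79)/1.1547 = 1.8966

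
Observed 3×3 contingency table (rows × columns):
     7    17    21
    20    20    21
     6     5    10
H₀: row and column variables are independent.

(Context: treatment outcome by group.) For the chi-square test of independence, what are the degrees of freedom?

degrees of freedom = 4

df = (r−1)(c−1) = (3−1)·(3−1) = 4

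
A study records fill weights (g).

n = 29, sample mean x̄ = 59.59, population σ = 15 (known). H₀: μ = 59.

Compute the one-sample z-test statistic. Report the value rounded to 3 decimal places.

SE = σ/√n = 15/√29 = 2.7854
z = (x̄−μ₀)/SE = (59.59−59)/2.7854 = 0.2118

test statistic = 0.212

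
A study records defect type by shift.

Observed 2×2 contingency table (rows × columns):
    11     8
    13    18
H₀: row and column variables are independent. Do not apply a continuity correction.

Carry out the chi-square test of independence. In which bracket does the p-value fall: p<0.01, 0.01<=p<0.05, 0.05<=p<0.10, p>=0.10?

p-value bracket: p>=0.10

Row totals [19, 31], col totals [24, 26], n=50
χ² = (11−9.12)²/9.12 + (8−9.88)²/9.88 + (13−14.88)²/14.88 + (18−16.12)²/16.12 = 1.2021
df = 1
p-value (upper-tail) = 0.27291
→ bracket: p>=0.10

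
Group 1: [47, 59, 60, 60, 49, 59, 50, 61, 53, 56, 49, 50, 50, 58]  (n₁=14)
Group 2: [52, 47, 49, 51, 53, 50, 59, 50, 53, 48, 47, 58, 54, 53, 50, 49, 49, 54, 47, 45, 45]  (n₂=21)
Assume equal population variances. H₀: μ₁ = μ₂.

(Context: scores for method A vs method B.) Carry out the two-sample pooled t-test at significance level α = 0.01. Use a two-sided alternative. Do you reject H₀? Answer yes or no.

reject H₀: no

x̄₁=54.357, s₁=5.093, n₁=14
x̄₂=50.619, s₂=3.775, n₂=21
s_p² = [13·5.093² + 20·3.775²]/33 = 18.8535
SE = √(s_p²·(1/14+1/21)) = 1.4982
t = (54.357−50.619)/1.4982 = 2.4951
df = 33
p-value (two-sided) = 0.01777
At α=0.01: p ≥ α → fail to reject H₀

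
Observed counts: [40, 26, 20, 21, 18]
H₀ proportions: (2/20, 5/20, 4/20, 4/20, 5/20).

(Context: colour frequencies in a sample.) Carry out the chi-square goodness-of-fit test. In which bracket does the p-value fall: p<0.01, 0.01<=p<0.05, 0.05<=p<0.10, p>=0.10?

n = 125; E_i = n·p_i = [12.50, 31.25, 25.00, 25.00, 31.25]
χ² = (40−12.50)²/12.50 + (26−31.25)²/31.25 + (20−25.00)²/25.00 + (21−25.00)²/25.00 + (18−31.25)²/31.25 = 68.6400
df = 4
p-value (upper-tail) = 0.00000
→ bracket: p<0.01

p-value bracket: p<0.01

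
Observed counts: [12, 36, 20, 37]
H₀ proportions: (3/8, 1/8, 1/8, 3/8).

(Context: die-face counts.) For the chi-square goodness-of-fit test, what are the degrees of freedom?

df = k − 1 = 4 − 1 = 3

degrees of freedom = 3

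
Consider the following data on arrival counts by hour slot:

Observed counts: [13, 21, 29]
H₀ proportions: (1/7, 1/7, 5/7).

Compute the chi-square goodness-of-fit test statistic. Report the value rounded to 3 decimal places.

n = 63; E_i = n·p_i = [9.00, 9.00, 45.00]
χ² = (13−9.00)²/9.00 + (21−9.00)²/9.00 + (29−45.00)²/45.00 = 23.4667
df = 2

test statistic = 23.467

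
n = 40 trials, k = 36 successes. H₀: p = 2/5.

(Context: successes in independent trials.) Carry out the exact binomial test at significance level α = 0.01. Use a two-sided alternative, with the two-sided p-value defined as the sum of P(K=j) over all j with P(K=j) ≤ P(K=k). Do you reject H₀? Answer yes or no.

Exact binomial: n=40, k=36, p₀=2/5=0.4000
P(X=j) = C(n,j)·p₀^j·(1−p₀)^(n−j); p = Σ P(X=j) over j with P(X=j) ≤ P(X=36)
p-value (two-sided) = 0.00000
At α=0.01: p < α → reject H₀

reject H₀: yes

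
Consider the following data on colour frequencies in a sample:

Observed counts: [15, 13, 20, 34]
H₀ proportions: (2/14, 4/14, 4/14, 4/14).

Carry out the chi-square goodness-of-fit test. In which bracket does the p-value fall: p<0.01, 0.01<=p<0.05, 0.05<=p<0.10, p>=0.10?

p-value bracket: 0.01<=p<0.05

n = 82; E_i = n·p_i = [11.71, 23.43, 23.43, 23.43]
χ² = (15−11.71)²/11.71 + (13−23.43)²/23.43 + (20−23.43)²/23.43 + (34−23.43)²/23.43 = 10.8354
df = 3
p-value (upper-tail) = 0.01265
→ bracket: 0.01<=p<0.05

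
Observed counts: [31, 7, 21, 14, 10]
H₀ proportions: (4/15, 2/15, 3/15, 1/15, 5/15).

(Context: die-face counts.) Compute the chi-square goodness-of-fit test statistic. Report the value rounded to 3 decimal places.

n = 83; E_i = n·p_i = [22.13, 11.07, 16.60, 5.53, 27.67]
χ² = (31−22.13)²/22.13 + (7−11.07)²/11.07 + (21−16.60)²/16.60 + (14−5.53)²/5.53 + (10−27.67)²/27.67 = 30.4488
df = 4

test statistic = 30.449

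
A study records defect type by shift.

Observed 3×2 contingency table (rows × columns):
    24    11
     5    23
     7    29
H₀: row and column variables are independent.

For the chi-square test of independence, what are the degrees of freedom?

degrees of freedom = 2

df = (r−1)(c−1) = (3−1)·(2−1) = 2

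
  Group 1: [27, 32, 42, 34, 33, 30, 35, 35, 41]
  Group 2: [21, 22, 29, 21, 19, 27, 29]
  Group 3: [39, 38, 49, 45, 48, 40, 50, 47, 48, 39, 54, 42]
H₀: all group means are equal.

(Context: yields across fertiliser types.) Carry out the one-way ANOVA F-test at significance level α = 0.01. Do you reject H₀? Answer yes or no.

Group means [34.33, 24.00, 44.92], grand mean 36.286
SSB = Σnᵢ(x̄ᵢ−x̄)² = 1984.798; SSW = ΣΣ(x−x̄ᵢ)² = 588.917
MSB = 1984.798/2 = 992.3988; MSW = 588.917/25 = 23.5567
F = MSB/MSW = 42.1282
df = (2, 25)
p-value (upper-tail) = 0.00000
At α=0.01: p < α → reject H₀

reject H₀: yes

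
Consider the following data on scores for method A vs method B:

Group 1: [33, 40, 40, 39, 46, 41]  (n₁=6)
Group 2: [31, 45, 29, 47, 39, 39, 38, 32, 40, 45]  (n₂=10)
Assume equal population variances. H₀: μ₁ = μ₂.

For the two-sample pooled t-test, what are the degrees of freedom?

df = n₁ + n₂ − 2 = 6 + 10 − 2 = 14

degrees of freedom = 14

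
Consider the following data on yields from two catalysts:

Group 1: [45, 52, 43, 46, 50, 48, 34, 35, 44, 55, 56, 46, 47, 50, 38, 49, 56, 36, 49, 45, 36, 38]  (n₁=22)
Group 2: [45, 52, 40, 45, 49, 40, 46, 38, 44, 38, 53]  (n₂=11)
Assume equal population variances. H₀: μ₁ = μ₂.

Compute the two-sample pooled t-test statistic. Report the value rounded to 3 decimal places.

test statistic = 0.349

x̄₁=45.364, s₁=6.800, n₁=22
x̄₂=44.545, s₂=5.260, n₂=11
s_p² = [21·6.800² + 10·5.260²]/31 = 40.2522
SE = √(s_p²·(1/22+1/11)) = 2.3428
t = (45.364−44.545)/2.3428 = 0.3492
df = 31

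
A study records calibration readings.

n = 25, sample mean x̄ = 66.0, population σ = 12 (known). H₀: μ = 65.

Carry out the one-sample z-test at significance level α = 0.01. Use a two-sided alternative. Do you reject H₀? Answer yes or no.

SE = σ/√n = 12/√25 = 2.4000
z = (x̄−μ₀)/SE = (66.0−65)/2.4000 = 0.4167
p-value (two-sided) = 0.67692
At α=0.01: p ≥ α → fail to reject H₀

reject H₀: no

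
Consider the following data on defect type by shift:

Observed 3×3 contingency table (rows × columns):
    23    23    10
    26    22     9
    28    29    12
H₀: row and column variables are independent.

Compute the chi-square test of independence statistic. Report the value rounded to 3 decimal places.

Row totals [56, 57, 69], col totals [77, 74, 31], n=182
χ² = (23−23.69)²/23.69 + (23−22.77)²/22.77 + (10−9.54)²/9.54 + (26−24.12)²/24.12 + (22−23.18)²/23.18 + (9−9.71)²/9.71 + (28−29.19)²/29.19 + (29−28.05)²/28.05 + (12−11.75)²/11.75 = 0.3893
df = 4

test statistic = 0.389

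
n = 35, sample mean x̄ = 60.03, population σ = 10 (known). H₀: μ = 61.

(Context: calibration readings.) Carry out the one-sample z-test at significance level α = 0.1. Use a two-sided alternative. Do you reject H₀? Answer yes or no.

SE = σ/√n = 10/√35 = 1.6903
z = (x̄−μ₀)/SE = (60.03−61)/1.6903 = -0.5739
p-value (two-sided) = 0.56606
At α=0.1: p ≥ α → fail to reject H₀

reject H₀: no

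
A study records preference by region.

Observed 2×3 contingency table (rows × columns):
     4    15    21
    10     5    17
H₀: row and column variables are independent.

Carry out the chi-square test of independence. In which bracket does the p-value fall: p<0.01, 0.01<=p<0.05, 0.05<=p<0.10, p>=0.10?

p-value bracket: 0.01<=p<0.05

Row totals [40, 32], col totals [14, 20, 38], n=72
χ² = (4−7.78)²/7.78 + (15−11.11)²/11.11 + (21−21.11)²/21.11 + (10−6.22)²/6.22 + (5−8.89)²/8.89 + (17−16.89)²/16.89 = 7.1924
df = 2
p-value (upper-tail) = 0.02743
→ bracket: 0.01<=p<0.05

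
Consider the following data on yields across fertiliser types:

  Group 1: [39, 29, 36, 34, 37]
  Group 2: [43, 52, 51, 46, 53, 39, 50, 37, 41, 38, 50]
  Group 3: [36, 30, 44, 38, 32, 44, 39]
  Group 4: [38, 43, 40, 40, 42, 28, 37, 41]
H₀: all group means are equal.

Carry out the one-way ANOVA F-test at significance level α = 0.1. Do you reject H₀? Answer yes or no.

reject H₀: yes

Group means [35.00, 45.45, 37.57, 38.62], grand mean 40.226
SSB = Σnᵢ(x̄ᵢ−x̄)² = 507.103; SSW = ΣΣ(x−x̄ᵢ)² = 756.317
MSB = 507.103/3 = 169.0343; MSW = 756.317/27 = 28.0117
F = MSB/MSW = 6.0344
df = (3, 27)
p-value (upper-tail) = 0.00278
At α=0.1: p < α → reject H₀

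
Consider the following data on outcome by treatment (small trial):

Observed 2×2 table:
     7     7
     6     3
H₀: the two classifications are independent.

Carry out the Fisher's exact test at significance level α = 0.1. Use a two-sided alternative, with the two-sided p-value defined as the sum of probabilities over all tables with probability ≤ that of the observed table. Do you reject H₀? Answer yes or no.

reject H₀: no

Margins: r₁=14, r₂=9, c₁=13, c₂=10, n=23
p_obs = C(14,7)·C(9,6)/C(23,13); sum pmf over tables with pmf ≤ p_obs
p-value (two-sided) = 0.66927
At α=0.1: p ≥ α → fail to reject H₀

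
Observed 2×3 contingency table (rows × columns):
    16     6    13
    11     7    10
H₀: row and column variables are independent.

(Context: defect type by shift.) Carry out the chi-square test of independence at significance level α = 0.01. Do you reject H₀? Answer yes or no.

Row totals [35, 28], col totals [27, 13, 23], n=63
χ² = (16−15.00)²/15.00 + (6−7.22)²/7.22 + (13−12.78)²/12.78 + (11−12.00)²/12.00 + (7−5.78)²/5.78 + (10−10.22)²/10.22 = 0.6241
df = 2
p-value (upper-tail) = 0.73195
At α=0.01: p ≥ α → fail to reject H₀

reject H₀: no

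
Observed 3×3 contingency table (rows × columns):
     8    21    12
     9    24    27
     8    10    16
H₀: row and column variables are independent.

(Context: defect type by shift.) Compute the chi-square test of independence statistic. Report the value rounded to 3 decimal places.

Row totals [41, 60, 34], col totals [25, 55, 55], n=135
χ² = (8−7.59)²/7.59 + (21−16.70)²/16.70 + (12−16.70)²/16.70 + (9−11.11)²/11.11 + (24−24.44)²/24.44 + (27−24.44)²/24.44 + (8−6.30)²/6.30 + (10−13.85)²/13.85 + (16−13.85)²/13.85 = 4.9930
df = 4

test statistic = 4.993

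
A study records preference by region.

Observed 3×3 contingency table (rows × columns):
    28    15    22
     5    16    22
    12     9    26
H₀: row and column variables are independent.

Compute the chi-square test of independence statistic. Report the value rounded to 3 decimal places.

Row totals [65, 43, 47], col totals [45, 40, 70], n=155
χ² = (28−18.87)²/18.87 + (15−16.77)²/16.77 + (22−29.35)²/29.35 + (5−12.48)²/12.48 + (16−11.10)²/11.10 + (22−19.42)²/19.42 + (12−13.65)²/13.65 + (9−12.13)²/12.13 + (26−21.23)²/21.23 = 15.5220
df = 4

test statistic = 15.522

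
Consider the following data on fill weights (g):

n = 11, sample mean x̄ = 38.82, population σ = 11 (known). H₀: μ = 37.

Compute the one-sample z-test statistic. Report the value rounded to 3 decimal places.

test statistic = 0.549

SE = σ/√n = 11/√11 = 3.3166
z = (x̄−μ₀)/SE = (38.82−37)/3.3166 = 0.5488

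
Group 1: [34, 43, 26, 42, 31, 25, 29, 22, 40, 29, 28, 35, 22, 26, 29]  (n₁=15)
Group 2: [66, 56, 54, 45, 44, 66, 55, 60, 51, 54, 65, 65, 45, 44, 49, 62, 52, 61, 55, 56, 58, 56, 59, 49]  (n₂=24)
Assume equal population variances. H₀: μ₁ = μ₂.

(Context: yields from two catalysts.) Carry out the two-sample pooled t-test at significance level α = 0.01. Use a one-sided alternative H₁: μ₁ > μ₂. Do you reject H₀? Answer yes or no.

reject H₀: no

x̄₁=30.733, s₁=6.756, n₁=15
x̄₂=55.292, s₂=6.975, n₂=24
s_p² = [14·6.756² + 23·6.975²]/37 = 47.5106
SE = √(s_p²·(1/15+1/24)) = 2.2687
t = (30.733−55.292)/2.2687 = -10.8249
df = 37
p-value (one-sided, H₁ greater) = 1.00000
At α=0.01: p ≥ α → fail to reject H₀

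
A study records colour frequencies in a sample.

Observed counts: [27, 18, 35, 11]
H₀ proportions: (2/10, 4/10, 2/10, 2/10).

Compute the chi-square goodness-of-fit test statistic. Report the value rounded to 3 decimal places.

n = 91; E_i = n·p_i = [18.20, 36.40, 18.20, 18.20]
χ² = (27−18.20)²/18.20 + (18−36.40)²/36.40 + (35−18.20)²/18.20 + (11−18.20)²/18.20 = 31.9121
df = 3

test statistic = 31.912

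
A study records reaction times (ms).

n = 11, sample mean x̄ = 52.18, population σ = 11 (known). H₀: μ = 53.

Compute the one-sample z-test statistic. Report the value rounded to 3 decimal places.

SE = σ/√n = 11/√11 = 3.3166
z = (x̄−μ₀)/SE = (52.18−53)/3.3166 = -0.2472

test statistic = -0.247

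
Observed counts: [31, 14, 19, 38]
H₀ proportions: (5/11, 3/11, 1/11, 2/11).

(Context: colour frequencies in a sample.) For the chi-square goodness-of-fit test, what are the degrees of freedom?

degrees of freedom = 3

df = k − 1 = 4 − 1 = 3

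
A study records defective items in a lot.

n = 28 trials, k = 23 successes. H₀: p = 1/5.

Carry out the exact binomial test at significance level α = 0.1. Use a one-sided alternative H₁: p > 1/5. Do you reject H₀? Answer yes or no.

Exact binomial: n=28, k=23, p₀=1/5=0.2000
P(X≥23) from Σ C(n,i)·p₀^i·(1−p₀)^(n−i)
p-value (one-sided, H₁ greater) = 0.00000
At α=0.1: p < α → reject H₀

reject H₀: yes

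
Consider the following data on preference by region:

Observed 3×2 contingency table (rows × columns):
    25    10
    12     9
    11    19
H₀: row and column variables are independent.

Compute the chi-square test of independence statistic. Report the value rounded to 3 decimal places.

Row totals [35, 21, 30], col totals [48, 38], n=86
χ² = (25−19.53)²/19.53 + (10−15.47)²/15.47 + (12−11.72)²/11.72 + (9−9.28)²/9.28 + (11−16.74)²/16.74 + (19−13.26)²/13.26 = 7.9350
df = 2

test statistic = 7.935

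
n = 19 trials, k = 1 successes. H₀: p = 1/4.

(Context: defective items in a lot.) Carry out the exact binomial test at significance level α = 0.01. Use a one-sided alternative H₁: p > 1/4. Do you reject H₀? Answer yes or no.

reject H₀: no

Exact binomial: n=19, k=1, p₀=1/4=0.2500
P(X≥1) from Σ C(n,i)·p₀^i·(1−p₀)^(n−i)
p-value (one-sided, H₁ greater) = 0.99577
At α=0.01: p ≥ α → fail to reject H₀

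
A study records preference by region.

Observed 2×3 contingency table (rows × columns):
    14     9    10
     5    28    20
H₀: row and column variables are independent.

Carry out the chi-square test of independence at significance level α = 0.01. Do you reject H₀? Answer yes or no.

Row totals [33, 53], col totals [19, 37, 30], n=86
χ² = (14−7.29)²/7.29 + (9−14.20)²/14.20 + (10−11.51)²/11.51 + (5−11.71)²/11.71 + (28−22.80)²/22.80 + (20−18.49)²/18.49 = 13.4283
df = 2
p-value (upper-tail) = 0.00121
At α=0.01: p < α → reject H₀

reject H₀: yes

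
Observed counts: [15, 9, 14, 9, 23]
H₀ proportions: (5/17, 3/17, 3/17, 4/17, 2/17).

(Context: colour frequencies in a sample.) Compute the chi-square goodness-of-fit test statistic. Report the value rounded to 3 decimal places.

n = 70; E_i = n·p_i = [20.59, 12.35, 12.35, 16.47, 8.24]
χ² = (15−20.59)²/20.59 + (9−12.35)²/12.35 + (14−12.35)²/12.35 + (9−16.47)²/16.47 + (23−8.24)²/8.24 = 32.5060
df = 4

test statistic = 32.506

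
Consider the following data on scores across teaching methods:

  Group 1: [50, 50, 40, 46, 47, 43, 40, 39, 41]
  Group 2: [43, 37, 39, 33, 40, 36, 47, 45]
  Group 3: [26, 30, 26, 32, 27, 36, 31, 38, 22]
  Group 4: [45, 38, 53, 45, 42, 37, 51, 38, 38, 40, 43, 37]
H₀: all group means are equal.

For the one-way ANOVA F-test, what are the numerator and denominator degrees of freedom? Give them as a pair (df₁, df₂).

k = 4 groups, N = 38 total
df = (k−1, N−k) = (4−1, 38−4) = (3, 34)

degrees of freedom = [3, 34]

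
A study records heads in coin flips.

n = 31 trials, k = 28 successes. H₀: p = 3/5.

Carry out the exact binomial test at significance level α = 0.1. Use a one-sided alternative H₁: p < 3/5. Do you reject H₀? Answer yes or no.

Exact binomial: n=31, k=28, p₀=3/5=0.6000
P(X≤28) from Σ C(n,i)·p₀^i·(1−p₀)^(n−i)
p-value (one-sided, H₁ less) = 0.99997
At α=0.1: p ≥ α → fail to reject H₀

reject H₀: no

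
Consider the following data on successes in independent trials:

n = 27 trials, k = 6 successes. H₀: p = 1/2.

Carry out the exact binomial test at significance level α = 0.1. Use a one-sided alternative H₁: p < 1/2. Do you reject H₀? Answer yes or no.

Exact binomial: n=27, k=6, p₀=1/2=0.5000
P(X≤6) from Σ C(n,i)·p₀^i·(1−p₀)^(n−i)
p-value (one-sided, H₁ less) = 0.00296
At α=0.1: p < α → reject H₀

reject H₀: yes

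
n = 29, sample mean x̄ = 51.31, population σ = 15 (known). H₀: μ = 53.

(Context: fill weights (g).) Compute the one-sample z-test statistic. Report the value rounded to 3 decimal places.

SE = σ/√n = 15/√29 = 2.7854
z = (x̄−μ₀)/SE = (51.31−53)/2.7854 = -0.6067

test statistic = -0.607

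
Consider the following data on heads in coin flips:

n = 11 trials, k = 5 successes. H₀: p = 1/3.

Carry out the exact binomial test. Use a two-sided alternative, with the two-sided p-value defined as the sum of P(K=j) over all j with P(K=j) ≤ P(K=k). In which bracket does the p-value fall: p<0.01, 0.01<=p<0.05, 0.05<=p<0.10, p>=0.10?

p-value bracket: p>=0.10

Exact binomial: n=11, k=5, p₀=1/3=0.3333
P(X=j) = C(n,j)·p₀^j·(1−p₀)^(n−j); p = Σ P(X=j) over j with P(X=j) ≤ P(X=5)
p-value (two-sided) = 0.52311
→ bracket: p>=0.10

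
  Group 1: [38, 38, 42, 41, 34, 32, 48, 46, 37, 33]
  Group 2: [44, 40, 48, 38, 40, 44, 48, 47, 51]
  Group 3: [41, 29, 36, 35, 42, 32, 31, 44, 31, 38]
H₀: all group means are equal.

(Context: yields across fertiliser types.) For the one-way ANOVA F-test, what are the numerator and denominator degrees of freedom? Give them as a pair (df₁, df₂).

k = 3 groups, N = 29 total
df = (k−1, N−k) = (3−1, 29−3) = (2, 26)

degrees of freedom = [2, 26]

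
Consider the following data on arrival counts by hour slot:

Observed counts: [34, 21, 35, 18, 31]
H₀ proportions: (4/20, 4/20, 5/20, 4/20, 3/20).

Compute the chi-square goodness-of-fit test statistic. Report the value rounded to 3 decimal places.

n = 139; E_i = n·p_i = [27.80, 27.80, 34.75, 27.80, 20.85]
χ² = (34−27.80)²/27.80 + (21−27.80)²/27.80 + (35−34.75)²/34.75 + (18−27.80)²/27.80 + (31−20.85)²/20.85 = 11.4436
df = 4

test statistic = 11.444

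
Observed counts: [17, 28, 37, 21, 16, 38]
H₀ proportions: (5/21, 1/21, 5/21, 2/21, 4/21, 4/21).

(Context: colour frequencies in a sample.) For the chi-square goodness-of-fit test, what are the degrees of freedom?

df = k − 1 = 6 − 1 = 5

degrees of freedom = 5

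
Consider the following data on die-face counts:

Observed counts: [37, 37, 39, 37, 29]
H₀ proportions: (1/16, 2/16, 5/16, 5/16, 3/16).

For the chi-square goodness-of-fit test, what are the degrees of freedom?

df = k − 1 = 5 − 1 = 4

degrees of freedom = 4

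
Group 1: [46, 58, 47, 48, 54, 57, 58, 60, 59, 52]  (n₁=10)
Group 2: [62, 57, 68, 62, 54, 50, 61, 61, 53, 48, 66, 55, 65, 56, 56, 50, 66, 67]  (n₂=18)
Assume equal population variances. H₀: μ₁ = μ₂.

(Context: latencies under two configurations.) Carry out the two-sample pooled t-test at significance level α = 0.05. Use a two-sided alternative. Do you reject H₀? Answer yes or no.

reject H₀: no

x̄₁=53.900, s₁=5.322, n₁=10
x̄₂=58.722, s₂=6.351, n₂=18
s_p² = [9·5.322² + 17·6.351²]/26 = 36.1735
SE = √(s_p²·(1/10+1/18)) = 2.3721
t = (53.900−58.722)/2.3721 = -2.0329
df = 26
p-value (two-sided) = 0.05239
At α=0.05: p ≥ α → fail to reject H₀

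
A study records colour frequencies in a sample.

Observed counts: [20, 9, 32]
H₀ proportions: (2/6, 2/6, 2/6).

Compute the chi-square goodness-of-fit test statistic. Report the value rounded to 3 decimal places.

n = 61; E_i = n·p_i = [20.33, 20.33, 20.33]
χ² = (20−20.33)²/20.33 + (9−20.33)²/20.33 + (32−20.33)²/20.33 = 13.0164
df = 2

test statistic = 13.016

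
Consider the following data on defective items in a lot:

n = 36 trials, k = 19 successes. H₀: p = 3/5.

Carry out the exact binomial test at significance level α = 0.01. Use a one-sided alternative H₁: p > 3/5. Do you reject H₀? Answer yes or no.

reject H₀: no

Exact binomial: n=36, k=19, p₀=3/5=0.6000
P(X≥19) from Σ C(n,i)·p₀^i·(1−p₀)^(n−i)
p-value (one-sided, H₁ greater) = 0.85402
At α=0.01: p ≥ α → fail to reject H₀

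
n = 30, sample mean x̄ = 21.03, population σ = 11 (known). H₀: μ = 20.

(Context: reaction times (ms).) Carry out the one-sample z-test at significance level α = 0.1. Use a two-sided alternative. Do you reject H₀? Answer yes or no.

SE = σ/√n = 11/√30 = 2.0083
z = (x̄−μ₀)/SE = (21.03−20)/2.0083 = 0.5129
p-value (two-sided) = 0.60804
At α=0.1: p ≥ α → fail to reject H₀

reject H₀: no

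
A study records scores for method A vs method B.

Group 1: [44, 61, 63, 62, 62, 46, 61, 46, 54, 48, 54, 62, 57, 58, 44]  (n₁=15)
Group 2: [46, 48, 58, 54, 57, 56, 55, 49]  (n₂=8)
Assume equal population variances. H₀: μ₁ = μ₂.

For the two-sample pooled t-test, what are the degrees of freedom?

df = n₁ + n₂ − 2 = 15 + 8 − 2 = 21

degrees of freedom = 21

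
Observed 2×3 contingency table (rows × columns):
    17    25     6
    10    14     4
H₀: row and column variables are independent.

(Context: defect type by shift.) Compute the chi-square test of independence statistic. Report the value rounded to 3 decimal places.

Row totals [48, 28], col totals [27, 39, 10], n=76
χ² = (17−17.05)²/17.05 + (25−24.63)²/24.63 + (6−6.32)²/6.32 + (10−9.95)²/9.95 + (14−14.37)²/14.37 + (4−3.68)²/3.68 = 0.0583
df = 2

test statistic = 0.058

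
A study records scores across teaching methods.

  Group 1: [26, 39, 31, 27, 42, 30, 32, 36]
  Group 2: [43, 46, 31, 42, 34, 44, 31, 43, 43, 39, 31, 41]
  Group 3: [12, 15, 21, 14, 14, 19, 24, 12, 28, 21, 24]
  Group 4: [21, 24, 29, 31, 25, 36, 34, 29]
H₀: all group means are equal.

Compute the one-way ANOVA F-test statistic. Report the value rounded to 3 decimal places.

test statistic = 27.481

Group means [32.88, 39.00, 18.55, 28.62], grand mean 29.846
SSB = Σnᵢ(x̄ᵢ−x̄)² = 2495.600; SSW = ΣΣ(x−x̄ᵢ)² = 1059.477
MSB = 2495.600/3 = 831.8666; MSW = 1059.477/35 = 30.2708
F = MSB/MSW = 27.4808
df = (3, 35)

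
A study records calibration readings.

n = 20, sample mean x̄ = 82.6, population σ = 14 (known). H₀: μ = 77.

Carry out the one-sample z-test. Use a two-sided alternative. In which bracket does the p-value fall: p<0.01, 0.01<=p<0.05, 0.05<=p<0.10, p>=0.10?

p-value bracket: 0.05<=p<0.10

SE = σ/√n = 14/√20 = 3.1305
z = (x̄−μ₀)/SE = (82.6−77)/3.1305 = 1.7889
p-value (two-sided) = 0.07364
→ bracket: 0.05<=p<0.10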